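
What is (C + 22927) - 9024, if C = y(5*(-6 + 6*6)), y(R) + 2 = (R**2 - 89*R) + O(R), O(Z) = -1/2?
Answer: 46101/2 ≈ 23051.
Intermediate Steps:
O(Z) = -1/2 (O(Z) = -1*1/2 = -1/2)
y(R) = -5/2 + R**2 - 89*R (y(R) = -2 + ((R**2 - 89*R) - 1/2) = -2 + (-1/2 + R**2 - 89*R) = -5/2 + R**2 - 89*R)
C = 18295/2 (C = -5/2 + (5*(-6 + 6*6))**2 - 445*(-6 + 6*6) = -5/2 + (5*(-6 + 36))**2 - 445*(-6 + 36) = -5/2 + (5*30)**2 - 445*30 = -5/2 + 150**2 - 89*150 = -5/2 + 22500 - 13350 = 18295/2 ≈ 9147.5)
(C + 22927) - 9024 = (18295/2 + 22927) - 9024 = 64149/2 - 9024 = 46101/2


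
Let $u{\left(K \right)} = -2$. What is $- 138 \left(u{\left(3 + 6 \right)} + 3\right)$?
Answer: $-138$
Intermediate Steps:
$- 138 \left(u{\left(3 + 6 \right)} + 3\right) = - 138 \left(-2 + 3\right) = \left(-138\right) 1 = -138$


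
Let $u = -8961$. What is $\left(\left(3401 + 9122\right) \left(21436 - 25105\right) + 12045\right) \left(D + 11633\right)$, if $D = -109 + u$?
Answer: $-117731000046$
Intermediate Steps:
$D = -9070$ ($D = -109 - 8961 = -9070$)
$\left(\left(3401 + 9122\right) \left(21436 - 25105\right) + 12045\right) \left(D + 11633\right) = \left(\left(3401 + 9122\right) \left(21436 - 25105\right) + 12045\right) \left(-9070 + 11633\right) = \left(12523 \left(-3669\right) + 12045\right) 2563 = \left(-45946887 + 12045\right) 2563 = \left(-45934842\right) 2563 = -117731000046$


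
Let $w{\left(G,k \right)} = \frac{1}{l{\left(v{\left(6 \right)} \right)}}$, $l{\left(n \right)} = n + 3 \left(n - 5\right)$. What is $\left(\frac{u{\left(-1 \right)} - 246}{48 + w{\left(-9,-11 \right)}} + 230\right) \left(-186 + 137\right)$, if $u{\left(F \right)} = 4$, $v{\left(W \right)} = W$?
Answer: $- \frac{4773188}{433} \approx -11024.0$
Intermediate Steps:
$l{\left(n \right)} = -15 + 4 n$ ($l{\left(n \right)} = n + 3 \left(-5 + n\right) = n + \left(-15 + 3 n\right) = -15 + 4 n$)
$w{\left(G,k \right)} = \frac{1}{9}$ ($w{\left(G,k \right)} = \frac{1}{-15 + 4 \cdot 6} = \frac{1}{-15 + 24} = \frac{1}{9}$)
$\left(\frac{u{\left(-1 \right)} - 246}{48 + w{\left(-9,-11 \right)}} + 230\right) \left(-186 + 137\right) = \left(\frac{4 - 246}{48 + \frac{1}{9}} + 230\right) \left(-186 + 137\right) = \left(- \frac{242}{\frac{433}{9}} + 230\right) \left(-49\right) = \left(\left(-242\right) \frac{9}{433} + 230\right) \left(-49\right) = \left(- \frac{2178}{433} + 230\right) \left(-49\right) = \frac{97412}{433} \left(-49\right) = - \frac{4773188}{433}$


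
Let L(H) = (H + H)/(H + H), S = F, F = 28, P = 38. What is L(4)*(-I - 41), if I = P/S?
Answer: -593/14 ≈ -42.357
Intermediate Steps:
S = 28
L(H) = 1 (L(H) = (2*H)/((2*H)) = (2*H)*(1/(2*H)) = 1)
I = 19/14 (I = 38/28 = 38*(1/28) = 19/14 ≈ 1.3571)
L(4)*(-I - 41) = 1*(-1*19/14 - 41) = 1*(-19/14 - 41) = 1*(-593/14) = -593/14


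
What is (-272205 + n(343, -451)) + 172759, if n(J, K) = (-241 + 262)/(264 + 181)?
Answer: -44253449/445 ≈ -99446.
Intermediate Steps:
n(J, K) = 21/445
(-272205 + n(343, -451)) + 172759 = (-272205 + 21/445) + 172759 = -121131204/445 + 172759 = -44253449/445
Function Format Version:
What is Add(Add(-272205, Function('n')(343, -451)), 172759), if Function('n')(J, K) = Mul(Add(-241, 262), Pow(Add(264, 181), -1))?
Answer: Rational(-44253449, 445) ≈ -99446.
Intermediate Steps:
Function('n')(J, K) = Rational(21, 445) (Function('n')(J, K) = Mul(21, Pow(445, -1)) = Mul(21, Rational(1, 445)) = Rational(21, 445))
Add(Add(-272205, Function('n')(343, -451)), 172759) = Add(Add(-272205, Rational(21, 445)), 172759) = Add(Rational(-121131204, 445), 172759) = Rational(-44253449, 445)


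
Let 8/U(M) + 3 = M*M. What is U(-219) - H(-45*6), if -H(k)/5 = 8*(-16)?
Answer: -15346556/23979 ≈ -640.00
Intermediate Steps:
U(M) = 8/(-3 + M**2) (U(M) = 8/(-3 + M*M) = 8/(-3 + M**2))
H(k) = 640 (H(k) = -40*(-16) = -5*(-128) = 640)
U(-219) - H(-45*6) = 8/(-3 + (-219)**2) - 1*640 = 8/(-3 + 47961) - 640 = 8/47958 - 640 = 8*(1/47958) - 640 = 4/23979 - 640 = -15346556/23979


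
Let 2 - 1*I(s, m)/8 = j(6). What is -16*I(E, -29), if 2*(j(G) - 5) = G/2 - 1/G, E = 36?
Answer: 1696/3 ≈ 565.33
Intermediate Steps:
j(G) = 5 - 1/(2*G) + G/4 (j(G) = 5 + (G/2 - 1/G)/2 = 5 + (-1/(2*G) + G/4) = 5 - 1/(2*G) + G/4)
I(s, m) = -106/3 (I(s, m) = 16 - 2*(-2 + 6*(20 + 6))/6 = 16 - 2*(-2 + 6*26)/6 = 16 - 2*(-2 + 156)/6 = 16 - 2*154/6 = 16 - 8*77/12 = 16 - 154/3 = -106/3)
-16*I(E, -29) = -16*(-106/3) = 1696/3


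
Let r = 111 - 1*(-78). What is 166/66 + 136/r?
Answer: 6725/2079 ≈ 3.2347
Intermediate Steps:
r = 189 (r = 111 + 78 = 189)
166/66 + 136/r = 166/66 + 136/189 = 166*(1/66) + 136*(1/189) = 83/33 + 136/189 = 6725/2079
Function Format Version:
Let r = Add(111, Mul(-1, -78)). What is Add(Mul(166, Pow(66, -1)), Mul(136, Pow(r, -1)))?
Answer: Rational(6725, 2079) ≈ 3.2347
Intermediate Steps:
r = 189 (r = Add(111, 78) = 189)
Add(Mul(166, Pow(66, -1)), Mul(136, Pow(r, -1))) = Add(Mul(166, Pow(66, -1)), Mul(136, Pow(189, -1))) = Add(Mul(166, Rational(1, 66)), Mul(136, Rational(1, 189))) = Add(Rational(83, 33), Rational(136, 189)) = Rational(6725, 2079)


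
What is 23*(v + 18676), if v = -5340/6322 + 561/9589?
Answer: 13019407901185/30310829 ≈ 4.2953e+5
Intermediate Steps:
v = -23829309/30310829 (v = -5340*1/6322 + 561*(1/9589) = -2670/3161 + 561/9589 = -23829309/30310829 ≈ -0.78617)
23*(v + 18676) = 23*(-23829309/30310829 + 18676) = 23*(566061213095/30310829) = 13019407901185/30310829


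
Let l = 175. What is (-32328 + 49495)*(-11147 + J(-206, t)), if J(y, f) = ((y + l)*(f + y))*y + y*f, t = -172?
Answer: -41022658041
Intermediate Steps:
J(y, f) = f*y + y*(175 + y)*(f + y) (J(y, f) = ((y + 175)*(f + y))*y + y*f = ((175 + y)*(f + y))*y + f*y = y*(175 + y)*(f + y) + f*y = f*y + y*(175 + y)*(f + y))
(-32328 + 49495)*(-11147 + J(-206, t)) = (-32328 + 49495)*(-11147 - 206*((-206)² + 175*(-206) + 176*(-172) - 172*(-206))) = 17167*(-11147 - 206*(42436 - 36050 - 30272 + 35432)) = 17167*(-11147 - 206*11546) = 17167*(-11147 - 2378476) = 17167*(-2389623) = -41022658041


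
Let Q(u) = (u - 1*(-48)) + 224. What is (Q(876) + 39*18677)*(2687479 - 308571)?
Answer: 1735534710308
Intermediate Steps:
Q(u) = 272 + u (Q(u) = (u + 48) + 224 = (48 + u) + 224 = 272 + u)
(Q(876) + 39*18677)*(2687479 - 308571) = ((272 + 876) + 39*18677)*(2687479 - 308571) = (1148 + 728403)*2378908 = 729551*2378908 = 1735534710308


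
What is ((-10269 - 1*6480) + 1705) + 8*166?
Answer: -13716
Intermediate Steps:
((-10269 - 1*6480) + 1705) + 8*166 = ((-10269 - 6480) + 1705) + 1328 = (-16749 + 1705) + 1328 = -15044 + 1328 = -13716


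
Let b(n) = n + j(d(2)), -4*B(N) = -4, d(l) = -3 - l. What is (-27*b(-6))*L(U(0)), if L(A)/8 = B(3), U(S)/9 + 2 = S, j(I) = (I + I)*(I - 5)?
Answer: -20304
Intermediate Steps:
j(I) = 2*I*(-5 + I) (j(I) = (2*I)*(-5 + I) = 2*I*(-5 + I))
U(S) = -18 + 9*S
B(N) = 1 (B(N) = -1/4*(-4) = 1)
L(A) = 8 (L(A) = 8*1 = 8)
b(n) = 100 + n (b(n) = n + 2*(-3 - 1*2)*(-5 + (-3 - 1*2)) = n + 2*(-3 - 2)*(-5 + (-3 - 2)) = n + 2*(-5)*(-5 - 5) = n + 2*(-5)*(-10) = n + 100 = 100 + n)
(-27*b(-6))*L(U(0)) = -27*(100 - 6)*8 = -27*94*8 = -2538*8 = -20304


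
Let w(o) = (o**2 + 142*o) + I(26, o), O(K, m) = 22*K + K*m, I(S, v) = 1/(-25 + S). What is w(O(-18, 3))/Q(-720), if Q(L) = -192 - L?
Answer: 138601/528 ≈ 262.50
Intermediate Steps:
w(o) = 1 + o**2 + 142*o (w(o) = (o**2 + 142*o) + 1/(-25 + 26) = (o**2 + 142*o) + 1/1 = (o**2 + 142*o) + 1 = 1 + o**2 + 142*o)
w(O(-18, 3))/Q(-720) = (1 + (-18*(22 + 3))**2 + 142*(-18*(22 + 3)))/(-192 - 1*(-720)) = (1 + (-18*25)**2 + 142*(-18*25))/(-192 + 720) = (1 + (-450)**2 + 142*(-450))/528 = (1 + 202500 - 63900)*(1/528) = 138601*(1/528) = 138601/528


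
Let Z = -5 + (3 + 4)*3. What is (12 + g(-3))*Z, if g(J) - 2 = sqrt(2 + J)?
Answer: 224 + 16*I ≈ 224.0 + 16.0*I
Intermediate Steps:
g(J) = 2 + sqrt(2 + J)
Z = 16 (Z = -5 + 7*3 = -5 + 21 = 16)
(12 + g(-3))*Z = (12 + (2 + sqrt(2 - 3)))*16 = (12 + (2 + sqrt(-1)))*16 = (12 + (2 + I))*16 = (14 + I)*16 = 224 + 16*I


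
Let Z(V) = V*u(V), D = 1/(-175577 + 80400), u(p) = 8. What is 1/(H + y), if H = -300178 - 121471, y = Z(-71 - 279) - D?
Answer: -95177/40397782472 ≈ -2.3560e-6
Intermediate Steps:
D = -1/95177 (D = 1/(-95177) = -1/95177 ≈ -1.0507e-5)
Z(V) = 8*V (Z(V) = V*8 = 8*V)
y = -266495599/95177 (y = 8*(-71 - 279) - 1*(-1/95177) = 8*(-350) + 1/95177 = -2800 + 1/95177 = -266495599/95177 ≈ -2800.0)
H = -421649
1/(H + y) = 1/(-421649 - 266495599/95177) = 1/(-40397782472/95177) = -95177/40397782472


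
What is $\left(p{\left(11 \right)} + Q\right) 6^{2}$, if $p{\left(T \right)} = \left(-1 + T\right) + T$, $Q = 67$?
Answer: $3168$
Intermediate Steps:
$p{\left(T \right)} = -1 + 2 T$
$\left(p{\left(11 \right)} + Q\right) 6^{2} = \left(\left(-1 + 2 \cdot 11\right) + 67\right) 6^{2} = \left(\left(-1 + 22\right) + 67\right) 36 = \left(21 + 67\right) 36 = 88 \cdot 36 = 3168$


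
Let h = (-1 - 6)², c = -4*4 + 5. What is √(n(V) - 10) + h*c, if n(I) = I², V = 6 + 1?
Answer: -539 + √39 ≈ -532.75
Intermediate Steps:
V = 7
c = -11 (c = -16 + 5 = -11)
h = 49 (h = (-7)² = 49)
√(n(V) - 10) + h*c = √(7² - 10) + 49*(-11) = √(49 - 10) - 539 = √39 - 539 = -539 + √39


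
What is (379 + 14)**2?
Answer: 154449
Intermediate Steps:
(379 + 14)**2 = 393**2 = 154449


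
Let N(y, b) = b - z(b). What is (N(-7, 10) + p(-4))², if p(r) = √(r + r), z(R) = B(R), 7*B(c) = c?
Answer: 3208/49 + 240*I*√2/7 ≈ 65.469 + 48.487*I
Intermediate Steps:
B(c) = c/7
z(R) = R/7
p(r) = √2*√r (p(r) = √(2*r) = √2*√r)
N(y, b) = 6*b/7 (N(y, b) = b - b/7 = 6*b/7)
(N(-7, 10) + p(-4))² = ((6/7)*10 + √2*√(-4))² = (60/7 + √2*(2*I))² = (60/7 + 2*I*√2)²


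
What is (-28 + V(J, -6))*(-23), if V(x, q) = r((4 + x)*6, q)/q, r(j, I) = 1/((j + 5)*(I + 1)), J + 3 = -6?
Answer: 483023/750 ≈ 644.03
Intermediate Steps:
J = -9 (J = -3 - 6 = -9)
r(j, I) = 1/((1 + I)*(5 + j)) (r(j, I) = 1/((5 + j)*(1 + I)) = 1/((1 + I)*(5 + j)))
V(x, q) = 1/(q*(29 + 5*q + 6*x + q*(24 + 6*x))) (V(x, q) = 1/((5 + (4 + x)*6 + 5*q + q*((4 + x)*6))*q) = 1/((5 + (24 + 6*x) + 5*q + q*(24 + 6*x))*q) = 1/((29 + 5*q + 6*x + q*(24 + 6*x))*q) = 1/(q*(29 + 5*q + 6*x + q*(24 + 6*x))))
(-28 + V(J, -6))*(-23) = (-28 + 1/((-6)*(29 + 6*(-9) + 29*(-6) + 6*(-6)*(-9))))*(-23) = (-28 - 1/(6*(29 - 54 - 174 + 324)))*(-23) = (-28 - ⅙/125)*(-23) = (-28 - ⅙*1/125)*(-23) = (-28 - 1/750)*(-23) = -21001/750*(-23) = 483023/750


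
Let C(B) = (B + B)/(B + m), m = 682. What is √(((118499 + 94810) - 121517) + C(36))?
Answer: 2*√2957564419/359 ≈ 302.97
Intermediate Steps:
C(B) = 2*B/(682 + B) (C(B) = (B + B)/(B + 682) = (2*B)/(682 + B) = 2*B/(682 + B))
√(((118499 + 94810) - 121517) + C(36)) = √(((118499 + 94810) - 121517) + 2*36/(682 + 36)) = √((213309 - 121517) + 2*36/718) = √(91792 + 2*36*(1/718)) = √(91792 + 36/359) = √(32953364/359) = 2*√2957564419/359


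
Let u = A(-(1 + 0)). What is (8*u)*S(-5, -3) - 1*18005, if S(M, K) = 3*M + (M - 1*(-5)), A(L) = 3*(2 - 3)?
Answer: -17645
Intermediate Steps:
A(L) = -3 (A(L) = 3*(-1) = -3)
u = -3
S(M, K) = 5 + 4*M (S(M, K) = 3*M + (M + 5) = 3*M + (5 + M) = 5 + 4*M)
(8*u)*S(-5, -3) - 1*18005 = (8*(-3))*(5 + 4*(-5)) - 1*18005 = -24*(5 - 20) - 18005 = -24*(-15) - 18005 = 360 - 18005 = -17645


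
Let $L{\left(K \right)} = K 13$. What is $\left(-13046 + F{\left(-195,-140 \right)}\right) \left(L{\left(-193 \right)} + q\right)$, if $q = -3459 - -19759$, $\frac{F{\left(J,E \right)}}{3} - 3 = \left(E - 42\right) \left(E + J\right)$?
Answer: $2342718543$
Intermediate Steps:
$F{\left(J,E \right)} = 9 + 3 \left(-42 + E\right) \left(E + J\right)$ ($F{\left(J,E \right)} = 9 + 3 \left(E - 42\right) \left(E + J\right) = 9 + 3 \left(-42 + E\right) \left(E + J\right)$)
$q = 16300$ ($q = -3459 + 19759 = 16300$)
$L{\left(K \right)} = 13 K$
$\left(-13046 + F{\left(-195,-140 \right)}\right) \left(L{\left(-193 \right)} + q\right) = \left(-13046 + \left(9 - -17640 - -24570 + 3 \left(-140\right)^{2} + 3 \left(-140\right) \left(-195\right)\right)\right) \left(13 \left(-193\right) + 16300\right) = \left(-13046 + \left(9 + 17640 + 24570 + 3 \cdot 19600 + 81900\right)\right) \left(-2509 + 16300\right) = \left(-13046 + \left(9 + 17640 + 24570 + 58800 + 81900\right)\right) 13791 = \left(-13046 + 182919\right) 13791 = 169873 \cdot 13791 = 2342718543$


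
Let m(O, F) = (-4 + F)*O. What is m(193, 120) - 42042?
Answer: -19654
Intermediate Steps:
m(O, F) = O*(-4 + F)
m(193, 120) - 42042 = 193*(-4 + 120) - 42042 = 193*116 - 42042 = 22388 - 42042 = -19654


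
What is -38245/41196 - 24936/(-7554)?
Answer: 123060121/51865764 ≈ 2.3727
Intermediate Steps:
-38245/41196 - 24936/(-7554) = -38245*1/41196 - 24936*(-1/7554) = -38245/41196 + 4156/1259 = 123060121/51865764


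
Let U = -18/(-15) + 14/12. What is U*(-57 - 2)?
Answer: -4189/30 ≈ -139.63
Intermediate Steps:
U = 71/30 (U = -18*(-1/15) + 14*(1/12) = 6/5 + 7/6 = 71/30 ≈ 2.3667)
U*(-57 - 2) = 71*(-57 - 2)/30 = (71/30)*(-59) = -4189/30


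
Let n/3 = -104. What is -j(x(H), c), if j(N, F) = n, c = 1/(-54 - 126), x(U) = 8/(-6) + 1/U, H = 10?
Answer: 312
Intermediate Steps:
x(U) = -4/3 + 1/U (x(U) = 8*(-1/6) + 1/U = -4/3 + 1/U)
n = -312 (n = 3*(-104) = -312)
c = -1/180 (c = 1/(-180) = -1/180 ≈ -0.0055556)
j(N, F) = -312
-j(x(H), c) = -1*(-312) = 312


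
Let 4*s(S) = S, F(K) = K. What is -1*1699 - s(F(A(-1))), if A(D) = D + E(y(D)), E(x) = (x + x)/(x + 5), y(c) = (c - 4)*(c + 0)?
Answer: -1699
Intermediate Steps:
y(c) = c*(-4 + c) (y(c) = (-4 + c)*c = c*(-4 + c))
E(x) = 2*x/(5 + x) (E(x) = (2*x)/(5 + x) = 2*x/(5 + x))
A(D) = D + 2*D*(-4 + D)/(5 + D*(-4 + D)) (A(D) = D + 2*(D*(-4 + D))/(5 + D*(-4 + D)) = D + 2*D*(-4 + D)/(5 + D*(-4 + D)))
s(S) = S/4
-1*1699 - s(F(A(-1))) = -1*1699 - (-(-3 + 2*(-1) - (-4 - 1))/(5 - (-4 - 1)))/4 = -1699 - (-(-3 - 2 - 1*(-5))/(5 - 1*(-5)))/4 = -1699 - (-(-3 - 2 + 5)/(5 + 5))/4 = -1699 - (-1*0/10)/4 = -1699 - (-1*1/10*0)/4 = -1699 - 0/4 = -1699 - 1*0 = -1699 + 0 = -1699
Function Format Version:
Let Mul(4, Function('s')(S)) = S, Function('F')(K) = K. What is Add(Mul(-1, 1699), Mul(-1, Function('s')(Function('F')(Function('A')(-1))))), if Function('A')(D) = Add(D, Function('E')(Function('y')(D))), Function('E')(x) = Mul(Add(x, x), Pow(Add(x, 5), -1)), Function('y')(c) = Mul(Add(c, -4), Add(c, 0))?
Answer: -1699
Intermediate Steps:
Function('y')(c) = Mul(c, Add(-4, c)) (Function('y')(c) = Mul(Add(-4, c), c) = Mul(c, Add(-4, c)))
Function('E')(x) = Mul(2, x, Pow(Add(5, x), -1)) (Function('E')(x) = Mul(Mul(2, x), Pow(Add(5, x), -1)) = Mul(2, x, Pow(Add(5, x), -1)))
Function('A')(D) = Add(D, Mul(2, D, Pow(Add(5, Mul(D, Add(-4, D))), -1), Add(-4, D))) (Function('A')(D) = Add(D, Mul(2, Mul(D, Add(-4, D)), Pow(Add(5, Mul(D, Add(-4, D))), -1))) = Add(D, Mul(2, D, Pow(Add(5, Mul(D, Add(-4, D))), -1), Add(-4, D))))
Function('s')(S) = Mul(Rational(1, 4), S)
Add(Mul(-1, 1699), Mul(-1, Function('s')(Function('F')(Function('A')(-1))))) = Add(Mul(-1, 1699), Mul(-1, Mul(Rational(1, 4), Mul(-1, Pow(Add(5, Mul(-1, Add(-4, -1))), -1), Add(-3, Mul(2, -1), Mul(-1, Add(-4, -1))))))) = Add(-1699, Mul(-1, Mul(Rational(1, 4), Mul(-1, Pow(Add(5, Mul(-1, -5)), -1), Add(-3, -2, Mul(-1, -5)))))) = Add(-1699, Mul(-1, Mul(Rational(1, 4), Mul(-1, Pow(Add(5, 5), -1), Add(-3, -2, 5))))) = Add(-1699, Mul(-1, Mul(Rational(1, 4), Mul(-1, Pow(10, -1), 0)))) = Add(-1699, Mul(-1, Mul(Rational(1, 4), Mul(-1, Rational(1, 10), 0)))) = Add(-1699, Mul(-1, Mul(Rational(1, 4), 0))) = Add(-1699, Mul(-1, 0)) = Add(-1699, 0) = -1699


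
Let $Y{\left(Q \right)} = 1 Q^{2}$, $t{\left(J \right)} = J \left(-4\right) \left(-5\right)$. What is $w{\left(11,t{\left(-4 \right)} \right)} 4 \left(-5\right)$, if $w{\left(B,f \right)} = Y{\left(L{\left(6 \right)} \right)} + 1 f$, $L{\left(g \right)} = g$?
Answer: $880$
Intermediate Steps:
$t{\left(J \right)} = 20 J$ ($t{\left(J \right)} = - 4 J \left(-5\right) = 20 J$)
$Y{\left(Q \right)} = Q^{2}$
$w{\left(B,f \right)} = 36 + f$ ($w{\left(B,f \right)} = 6^{2} + 1 f = 36 + f$)
$w{\left(11,t{\left(-4 \right)} \right)} 4 \left(-5\right) = \left(36 + 20 \left(-4\right)\right) 4 \left(-5\right) = \left(36 - 80\right) \left(-20\right) = \left(-44\right) \left(-20\right) = 880$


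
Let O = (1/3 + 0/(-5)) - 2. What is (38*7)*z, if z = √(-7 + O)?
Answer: 266*I*√78/3 ≈ 783.08*I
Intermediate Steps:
O = -5/3 (O = (1*(⅓) + 0*(-⅕)) - 2 = (⅓ + 0) - 2 = ⅓ - 2 = -5/3 ≈ -1.6667)
z = I*√78/3 (z = √(-7 - 5/3) = √(-26/3) = I*√78/3 ≈ 2.9439*I)
(38*7)*z = (38*7)*(I*√78/3) = 266*(I*√78/3) = 266*I*√78/3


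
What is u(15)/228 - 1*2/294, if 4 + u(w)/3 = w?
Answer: 1541/11172 ≈ 0.13793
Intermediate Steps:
u(w) = -12 + 3*w
u(15)/228 - 1*2/294 = (-12 + 3*15)/228 - 1*2/294 = (-12 + 45)*(1/228) - 2*1/294 = 33*(1/228) - 1/147 = 11/76 - 1/147 = 1541/11172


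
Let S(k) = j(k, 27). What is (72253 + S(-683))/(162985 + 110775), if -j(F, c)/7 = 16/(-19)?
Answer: 1372919/5201440 ≈ 0.26395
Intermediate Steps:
j(F, c) = 112/19 (j(F, c) = -112/(-19) = -112*(-1)/19 = -7*(-16/19) = 112/19)
S(k) = 112/19
(72253 + S(-683))/(162985 + 110775) = (72253 + 112/19)/(162985 + 110775) = (1372919/19)/273760 = (1372919/19)*(1/273760) = 1372919/5201440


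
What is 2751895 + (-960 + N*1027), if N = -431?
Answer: 2308298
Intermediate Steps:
2751895 + (-960 + N*1027) = 2751895 + (-960 - 431*1027) = 2751895 + (-960 - 442637) = 2751895 - 443597 = 2308298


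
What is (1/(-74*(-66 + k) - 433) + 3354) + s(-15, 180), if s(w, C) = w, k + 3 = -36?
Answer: 24498244/7337 ≈ 3339.0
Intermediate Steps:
k = -39 (k = -3 - 36 = -39)
(1/(-74*(-66 + k) - 433) + 3354) + s(-15, 180) = (1/(-74*(-66 - 39) - 433) + 3354) - 15 = (1/(-74*(-105) - 433) + 3354) - 15 = (1/(7770 - 433) + 3354) - 15 = (1/7337 + 3354) - 15 = 24608299/7337 - 15 = 24498244/7337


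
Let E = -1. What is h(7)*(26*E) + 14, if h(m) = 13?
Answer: -324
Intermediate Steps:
h(7)*(26*E) + 14 = 13*(26*(-1)) + 14 = 13*(-26) + 14 = -338 + 14 = -324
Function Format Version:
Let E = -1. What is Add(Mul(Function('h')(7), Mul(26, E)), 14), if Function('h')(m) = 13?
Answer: -324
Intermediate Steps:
Add(Mul(Function('h')(7), Mul(26, E)), 14) = Add(Mul(13, Mul(26, -1)), 14) = Add(Mul(13, -26), 14) = Add(-338, 14) = -324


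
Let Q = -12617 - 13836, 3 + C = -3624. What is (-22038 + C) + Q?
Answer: -52118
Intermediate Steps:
C = -3627 (C = -3 - 3624 = -3627)
Q = -26453
(-22038 + C) + Q = (-22038 - 3627) - 26453 = -25665 - 26453 = -52118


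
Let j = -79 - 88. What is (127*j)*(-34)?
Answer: 721106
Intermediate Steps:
j = -167
(127*j)*(-34) = (127*(-167))*(-34) = -21209*(-34) = 721106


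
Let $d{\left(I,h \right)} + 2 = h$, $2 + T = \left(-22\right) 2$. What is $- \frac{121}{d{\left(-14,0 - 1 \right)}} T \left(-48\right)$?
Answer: $89056$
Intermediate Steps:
$T = -46$ ($T = -2 - 44 = -46$)
$d{\left(I,h \right)} = -2 + h$
$- \frac{121}{d{\left(-14,0 - 1 \right)}} T \left(-48\right) = - \frac{121}{-2 + \left(0 - 1\right)} \left(-46\right) \left(-48\right) = - \frac{121}{-2 - 1} \left(-46\right) \left(-48\right) = - \frac{121}{-3} \left(-46\right) \left(-48\right) = \left(-121\right) \left(- \frac{1}{3}\right) \left(-46\right) \left(-48\right) = \frac{121}{3} \left(-46\right) \left(-48\right) = \left(- \frac{5566}{3}\right) \left(-48\right) = 89056$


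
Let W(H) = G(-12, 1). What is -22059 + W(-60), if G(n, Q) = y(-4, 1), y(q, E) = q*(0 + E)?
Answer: -22063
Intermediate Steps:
y(q, E) = E*q (y(q, E) = q*E = E*q)
G(n, Q) = -4 (G(n, Q) = 1*(-4) = -4)
W(H) = -4
-22059 + W(-60) = -22059 - 4 = -22063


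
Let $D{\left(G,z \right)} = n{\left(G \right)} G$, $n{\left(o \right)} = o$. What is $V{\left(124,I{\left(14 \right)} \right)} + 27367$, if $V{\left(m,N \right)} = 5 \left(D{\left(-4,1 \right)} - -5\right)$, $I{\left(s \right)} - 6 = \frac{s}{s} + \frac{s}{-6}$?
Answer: $27472$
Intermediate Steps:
$I{\left(s \right)} = 7 - \frac{s}{6}$ ($I{\left(s \right)} = 6 + \left(\frac{s}{s} + \frac{s}{-6}\right) = 6 + \left(1 + s \left(- \frac{1}{6}\right)\right) = 6 - \left(-1 + \frac{s}{6}\right) = 7 - \frac{s}{6}$)
$D{\left(G,z \right)} = G^{2}$ ($D{\left(G,z \right)} = G G = G^{2}$)
$V{\left(m,N \right)} = 105$ ($V{\left(m,N \right)} = 5 \left(\left(-4\right)^{2} - -5\right) = 5 \left(16 + 5\right) = 5 \cdot 21 = 105$)
$V{\left(124,I{\left(14 \right)} \right)} + 27367 = 105 + 27367 = 27472$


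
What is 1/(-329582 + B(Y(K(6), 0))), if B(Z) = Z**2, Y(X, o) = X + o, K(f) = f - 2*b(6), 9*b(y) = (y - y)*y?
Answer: -1/329546 ≈ -3.0345e-6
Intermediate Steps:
b(y) = 0 (b(y) = ((y - y)*y)/9 = (0*y)/9 = (1/9)*0 = 0)
K(f) = f (K(f) = f - 2*0 = f + 0 = f)
1/(-329582 + B(Y(K(6), 0))) = 1/(-329582 + (6 + 0)**2) = 1/(-329582 + 6**2) = 1/(-329582 + 36) = 1/(-329546) = -1/329546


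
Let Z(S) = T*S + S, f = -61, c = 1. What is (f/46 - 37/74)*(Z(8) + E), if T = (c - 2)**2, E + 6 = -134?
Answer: 5208/23 ≈ 226.43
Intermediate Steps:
E = -140 (E = -6 - 134 = -140)
T = 1 (T = (1 - 2)**2 = (-1)**2 = 1)
Z(S) = 2*S (Z(S) = 1*S + S = S + S = 2*S)
(f/46 - 37/74)*(Z(8) + E) = (-61/46 - 37/74)*(2*8 - 140) = (-61*1/46 - 37*1/74)*(16 - 140) = (-61/46 - 1/2)*(-124) = -42/23*(-124) = 5208/23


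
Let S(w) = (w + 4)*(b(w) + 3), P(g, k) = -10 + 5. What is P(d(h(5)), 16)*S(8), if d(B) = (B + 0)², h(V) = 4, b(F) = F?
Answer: -660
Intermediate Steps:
d(B) = B²
P(g, k) = -5
S(w) = (3 + w)*(4 + w) (S(w) = (w + 4)*(w + 3) = (4 + w)*(3 + w) = (3 + w)*(4 + w))
P(d(h(5)), 16)*S(8) = -5*(12 + 8² + 7*8) = -5*(12 + 64 + 56) = -5*132 = -660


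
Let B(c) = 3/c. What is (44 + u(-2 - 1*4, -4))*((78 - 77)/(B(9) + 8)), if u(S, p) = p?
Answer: 24/5 ≈ 4.8000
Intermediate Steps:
(44 + u(-2 - 1*4, -4))*((78 - 77)/(B(9) + 8)) = (44 - 4)*((78 - 77)/(3/9 + 8)) = 40*(1/(3*(1/9) + 8)) = 40*(1/(1/3 + 8)) = 40*(1/(25/3)) = 40*(1*(3/25)) = 40*(3/25) = 24/5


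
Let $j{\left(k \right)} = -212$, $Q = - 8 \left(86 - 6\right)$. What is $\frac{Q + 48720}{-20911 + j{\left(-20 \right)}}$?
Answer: $- \frac{48080}{21123} \approx -2.2762$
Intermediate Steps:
$Q = -640$ ($Q = \left(-8\right) 80 = -640$)
$\frac{Q + 48720}{-20911 + j{\left(-20 \right)}} = \frac{-640 + 48720}{-20911 - 212} = \frac{48080}{-21123} = 48080 \left(- \frac{1}{21123}\right) = - \frac{48080}{21123}$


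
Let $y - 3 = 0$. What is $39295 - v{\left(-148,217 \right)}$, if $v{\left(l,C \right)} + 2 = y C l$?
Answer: $135645$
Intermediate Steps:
$y = 3$ ($y = 3 + 0 = 3$)
$v{\left(l,C \right)} = -2 + 3 C l$
$39295 - v{\left(-148,217 \right)} = 39295 - \left(-2 + 3 \cdot 217 \left(-148\right)\right) = 39295 - \left(-2 - 96348\right) = 39295 - -96350 = 39295 + 96350 = 135645$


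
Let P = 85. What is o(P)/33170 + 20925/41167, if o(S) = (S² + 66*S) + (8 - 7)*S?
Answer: 122595989/136550939 ≈ 0.89780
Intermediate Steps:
o(S) = S² + 67*S (o(S) = (S² + 66*S) + 1*S = (S² + 66*S) + S = S² + 67*S)
o(P)/33170 + 20925/41167 = (85*(67 + 85))/33170 + 20925/41167 = (85*152)*(1/33170) + 20925*(1/41167) = 12920*(1/33170) + 20925/41167 = 1292/3317 + 20925/41167 = 122595989/136550939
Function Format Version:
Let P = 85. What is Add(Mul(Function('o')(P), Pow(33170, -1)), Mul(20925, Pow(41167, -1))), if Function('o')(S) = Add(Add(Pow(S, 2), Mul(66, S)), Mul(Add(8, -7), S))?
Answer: Rational(122595989, 136550939) ≈ 0.89780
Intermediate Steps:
Function('o')(S) = Add(Pow(S, 2), Mul(67, S)) (Function('o')(S) = Add(Add(Pow(S, 2), Mul(66, S)), Mul(1, S)) = Add(Add(Pow(S, 2), Mul(66, S)), S) = Add(Pow(S, 2), Mul(67, S)))
Add(Mul(Function('o')(P), Pow(33170, -1)), Mul(20925, Pow(41167, -1))) = Add(Mul(Mul(85, Add(67, 85)), Pow(33170, -1)), Mul(20925, Pow(41167, -1))) = Add(Mul(Mul(85, 152), Rational(1, 33170)), Mul(20925, Rational(1, 41167))) = Add(Mul(12920, Rational(1, 33170)), Rational(20925, 41167)) = Add(Rational(1292, 3317), Rational(20925, 41167)) = Rational(122595989, 136550939)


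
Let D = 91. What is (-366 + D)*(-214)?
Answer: 58850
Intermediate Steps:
(-366 + D)*(-214) = (-366 + 91)*(-214) = -275*(-214) = 58850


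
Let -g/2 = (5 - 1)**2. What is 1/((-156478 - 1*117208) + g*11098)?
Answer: -1/628822 ≈ -1.5903e-6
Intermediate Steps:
g = -32 (g = -2*(5 - 1)**2 = -2*4**2 = -2*16 = -32)
1/((-156478 - 1*117208) + g*11098) = 1/((-156478 - 1*117208) - 32*11098) = 1/((-156478 - 117208) - 355136) = 1/(-273686 - 355136) = 1/(-628822) = -1/628822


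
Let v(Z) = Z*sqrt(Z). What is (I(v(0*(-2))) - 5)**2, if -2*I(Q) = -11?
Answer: 1/4 ≈ 0.25000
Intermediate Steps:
v(Z) = Z**(3/2)
I(Q) = 11/2 (I(Q) = -1/2*(-11) = 11/2)
(I(v(0*(-2))) - 5)**2 = (11/2 - 5)**2 = (1/2)**2 = 1/4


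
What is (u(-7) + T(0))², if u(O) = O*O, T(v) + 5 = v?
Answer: 1936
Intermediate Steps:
T(v) = -5 + v
u(O) = O²
(u(-7) + T(0))² = ((-7)² + (-5 + 0))² = (49 - 5)² = 44² = 1936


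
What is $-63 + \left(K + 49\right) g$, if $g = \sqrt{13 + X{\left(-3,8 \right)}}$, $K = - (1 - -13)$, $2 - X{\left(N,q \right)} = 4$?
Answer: $-63 + 35 \sqrt{11} \approx 53.082$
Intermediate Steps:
$X{\left(N,q \right)} = -2$ ($X{\left(N,q \right)} = 2 - 4 = -2$)
$K = -14$ ($K = - (1 + 13) = \left(-1\right) 14 = -14$)
$g = \sqrt{11}$ ($g = \sqrt{13 - 2} = \sqrt{11} \approx 3.3166$)
$-63 + \left(K + 49\right) g = -63 + \left(-14 + 49\right) \sqrt{11} = -63 + 35 \sqrt{11}$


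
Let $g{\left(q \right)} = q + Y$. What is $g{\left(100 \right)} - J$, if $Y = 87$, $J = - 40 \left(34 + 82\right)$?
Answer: $4827$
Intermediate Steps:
$J = -4640$ ($J = \left(-40\right) 116 = -4640$)
$g{\left(q \right)} = 87 + q$ ($g{\left(q \right)} = q + 87 = 87 + q$)
$g{\left(100 \right)} - J = \left(87 + 100\right) - -4640 = 187 + 4640 = 4827$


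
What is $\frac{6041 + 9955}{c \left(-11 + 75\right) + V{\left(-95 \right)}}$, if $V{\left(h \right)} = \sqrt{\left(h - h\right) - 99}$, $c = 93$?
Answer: $\frac{10578688}{3936267} - \frac{5332 i \sqrt{11}}{3936267} \approx 2.6875 - 0.0044926 i$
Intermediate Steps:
$V{\left(h \right)} = 3 i \sqrt{11}$ ($V{\left(h \right)} = \sqrt{0 - 99} = \sqrt{-99} = 3 i \sqrt{11}$)
$\frac{6041 + 9955}{c \left(-11 + 75\right) + V{\left(-95 \right)}} = \frac{6041 + 9955}{93 \left(-11 + 75\right) + 3 i \sqrt{11}} = \frac{15996}{93 \cdot 64 + 3 i \sqrt{11}} = \frac{15996}{5952 + 3 i \sqrt{11}}$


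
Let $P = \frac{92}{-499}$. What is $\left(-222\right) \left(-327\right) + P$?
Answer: $\frac{36224314}{499} \approx 72594.0$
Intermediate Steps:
$P = - \frac{92}{499}$ ($P = 92 \left(- \frac{1}{499}\right) = - \frac{92}{499} \approx -0.18437$)
$\left(-222\right) \left(-327\right) + P = \left(-222\right) \left(-327\right) - \frac{92}{499} = 72594 - \frac{92}{499} = \frac{36224314}{499}$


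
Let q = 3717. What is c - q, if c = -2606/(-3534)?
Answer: -6566636/1767 ≈ -3716.3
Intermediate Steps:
c = 1303/1767 (c = -2606*(-1/3534) = 1303/1767 ≈ 0.73741)
c - q = 1303/1767 - 1*3717 = 1303/1767 - 3717 = -6566636/1767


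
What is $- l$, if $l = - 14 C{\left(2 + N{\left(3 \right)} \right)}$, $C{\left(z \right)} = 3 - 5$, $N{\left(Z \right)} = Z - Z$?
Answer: $-28$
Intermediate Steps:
$N{\left(Z \right)} = 0$
$C{\left(z \right)} = -2$
$l = 28$ ($l = \left(-14\right) \left(-2\right) = 28$)
$- l = \left(-1\right) 28 = -28$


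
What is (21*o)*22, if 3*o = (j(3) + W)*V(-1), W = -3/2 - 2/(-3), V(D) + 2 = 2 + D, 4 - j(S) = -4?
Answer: -3311/3 ≈ -1103.7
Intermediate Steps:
j(S) = 8 (j(S) = 4 - 1*(-4) = 4 + 4 = 8)
V(D) = D (V(D) = -2 + (2 + D) = D)
W = -⅚ (W = -3*½ - 2*(-⅓) = -3/2 + ⅔ = -⅚ ≈ -0.83333)
o = -43/18 (o = ((8 - ⅚)*(-1))/3 = ((43/6)*(-1))/3 = (⅓)*(-43/6) = -43/18 ≈ -2.3889)
(21*o)*22 = (21*(-43/18))*22 = -301/6*22 = -3311/3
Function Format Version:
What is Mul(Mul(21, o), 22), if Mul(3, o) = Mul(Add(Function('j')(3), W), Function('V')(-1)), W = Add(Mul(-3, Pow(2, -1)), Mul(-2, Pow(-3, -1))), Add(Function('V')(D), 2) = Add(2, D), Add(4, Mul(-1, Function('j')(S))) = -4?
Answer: Rational(-3311, 3) ≈ -1103.7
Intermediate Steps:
Function('j')(S) = 8 (Function('j')(S) = Add(4, Mul(-1, -4)) = Add(4, 4) = 8)
Function('V')(D) = D (Function('V')(D) = Add(-2, Add(2, D)) = D)
W = Rational(-5, 6) (W = Add(Mul(-3, Rational(1, 2)), Mul(-2, Rational(-1, 3))) = Add(Rational(-3, 2), Rational(2, 3)) = Rational(-5, 6) ≈ -0.83333)
o = Rational(-43, 18) (o = Mul(Rational(1, 3), Mul(Add(8, Rational(-5, 6)), -1)) = Mul(Rational(1, 3), Mul(Rational(43, 6), -1)) = Mul(Rational(1, 3), Rational(-43, 6)) = Rational(-43, 18) ≈ -2.3889)
Mul(Mul(21, o), 22) = Mul(Mul(21, Rational(-43, 18)), 22) = Mul(Rational(-301, 6), 22) = Rational(-3311, 3)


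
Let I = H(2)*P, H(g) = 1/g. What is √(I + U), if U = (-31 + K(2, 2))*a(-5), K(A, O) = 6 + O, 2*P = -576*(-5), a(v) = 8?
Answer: 2*√134 ≈ 23.152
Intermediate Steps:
P = 1440 (P = (-576*(-5))/2 = (½)*2880 = 1440)
I = 720 (I = 1440/2 = (½)*1440 = 720)
U = -184 (U = (-31 + (6 + 2))*8 = (-31 + 8)*8 = -23*8 = -184)
√(I + U) = √(720 - 184) = √536 = 2*√134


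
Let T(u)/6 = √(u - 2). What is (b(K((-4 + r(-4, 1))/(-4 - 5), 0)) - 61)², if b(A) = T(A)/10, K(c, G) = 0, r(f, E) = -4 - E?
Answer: 93007/25 - 366*I*√2/5 ≈ 3720.3 - 103.52*I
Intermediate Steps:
T(u) = 6*√(-2 + u) (T(u) = 6*√(u - 2) = 6*√(-2 + u))
b(A) = 3*√(-2 + A)/5 (b(A) = (6*√(-2 + A))/10 = (6*√(-2 + A))*(⅒) = 3*√(-2 + A)/5)
(b(K((-4 + r(-4, 1))/(-4 - 5), 0)) - 61)² = (3*√(-2 + 0)/5 - 61)² = (3*√(-2)/5 - 61)² = (3*(I*√2)/5 - 61)² = (3*I*√2/5 - 61)² = (-61 + 3*I*√2/5)²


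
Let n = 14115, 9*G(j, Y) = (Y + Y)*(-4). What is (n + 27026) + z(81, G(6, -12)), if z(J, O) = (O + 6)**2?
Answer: 372769/9 ≈ 41419.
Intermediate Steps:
G(j, Y) = -8*Y/9 (G(j, Y) = ((Y + Y)*(-4))/9 = ((2*Y)*(-4))/9 = (-8*Y)/9 = -8*Y/9)
z(J, O) = (6 + O)**2
(n + 27026) + z(81, G(6, -12)) = (14115 + 27026) + (6 - 8/9*(-12))**2 = 41141 + (6 + 32/3)**2 = 41141 + (50/3)**2 = 41141 + 2500/9 = 372769/9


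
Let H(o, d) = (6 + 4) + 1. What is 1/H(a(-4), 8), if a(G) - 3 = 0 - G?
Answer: 1/11 ≈ 0.090909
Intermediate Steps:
a(G) = 3 - G (a(G) = 3 + (0 - G) = 3 - G)
H(o, d) = 11 (H(o, d) = 10 + 1 = 11)
1/H(a(-4), 8) = 1/11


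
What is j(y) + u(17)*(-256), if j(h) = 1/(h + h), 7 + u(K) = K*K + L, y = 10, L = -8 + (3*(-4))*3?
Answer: -1218559/20 ≈ -60928.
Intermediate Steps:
L = -44 (L = -8 - 12*3 = -8 - 36 = -44)
u(K) = -51 + K² (u(K) = -7 + (K*K - 44) = -7 + (K² - 44) = -7 + (-44 + K²) = -51 + K²)
j(h) = 1/(2*h)
j(y) + u(17)*(-256) = (½)/10 + (-51 + 17²)*(-256) = (½)*(⅒) + (-51 + 289)*(-256) = 1/20 + 238*(-256) = 1/20 - 60928 = -1218559/20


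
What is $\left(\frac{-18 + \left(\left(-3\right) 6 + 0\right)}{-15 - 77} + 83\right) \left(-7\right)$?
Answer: $- \frac{13426}{23} \approx -583.74$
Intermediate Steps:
$\left(\frac{-18 + \left(\left(-3\right) 6 + 0\right)}{-15 - 77} + 83\right) \left(-7\right) = \left(\frac{-18 + \left(-18 + 0\right)}{-92} + 83\right) \left(-7\right) = \left(\left(-18 - 18\right) \left(- \frac{1}{92}\right) + 83\right) \left(-7\right) = \left(\left(-36\right) \left(- \frac{1}{92}\right) + 83\right) \left(-7\right) = \left(\frac{9}{23} + 83\right) \left(-7\right) = \frac{1918}{23} \left(-7\right) = - \frac{13426}{23}$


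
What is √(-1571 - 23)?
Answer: I*√1594 ≈ 39.925*I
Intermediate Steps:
√(-1571 - 23) = √(-1594) = I*√1594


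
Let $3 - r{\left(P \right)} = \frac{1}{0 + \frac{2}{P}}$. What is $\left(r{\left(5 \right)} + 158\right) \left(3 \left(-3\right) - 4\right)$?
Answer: $- \frac{4121}{2} \approx -2060.5$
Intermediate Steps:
$r{\left(P \right)} = 3 - \frac{P}{2}$ ($r{\left(P \right)} = 3 - \frac{1}{0 + \frac{2}{P}} = 3 - \frac{1}{2 \frac{1}{P}} = 3 - \frac{P}{2}$)
$\left(r{\left(5 \right)} + 158\right) \left(3 \left(-3\right) - 4\right) = \left(\left(3 - \frac{5}{2}\right) + 158\right) \left(3 \left(-3\right) - 4\right) = \left(\left(3 - \frac{5}{2}\right) + 158\right) \left(-9 - 4\right) = \left(\frac{1}{2} + 158\right) \left(-13\right) = \frac{317}{2} \left(-13\right) = - \frac{4121}{2}$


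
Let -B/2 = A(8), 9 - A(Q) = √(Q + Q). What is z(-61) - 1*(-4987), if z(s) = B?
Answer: 4977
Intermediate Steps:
A(Q) = 9 - √2*√Q (A(Q) = 9 - √(Q + Q) = 9 - √(2*Q) = 9 - √2*√Q)
B = -10 (B = -2*(9 - √2*√8) = -2*(9 - √2*2*√2) = -2*(9 - 4) = -2*5 = -10)
z(s) = -10
z(-61) - 1*(-4987) = -10 - 1*(-4987) = -10 + 4987 = 4977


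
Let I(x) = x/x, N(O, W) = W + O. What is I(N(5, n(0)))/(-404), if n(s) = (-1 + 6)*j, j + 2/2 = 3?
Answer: -1/404 ≈ -0.0024752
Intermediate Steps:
j = 2 (j = -1 + 3 = 2)
n(s) = 10 (n(s) = (-1 + 6)*2 = 5*2 = 10)
N(O, W) = O + W
I(x) = 1
I(N(5, n(0)))/(-404) = 1/(-404) = 1*(-1/404) = -1/404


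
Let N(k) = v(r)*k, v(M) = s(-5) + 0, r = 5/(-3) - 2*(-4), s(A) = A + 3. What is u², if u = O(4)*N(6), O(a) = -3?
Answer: 1296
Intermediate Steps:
s(A) = 3 + A
r = 19/3 (r = 5*(-⅓) + 8 = -5/3 + 8 = 19/3 ≈ 6.3333)
v(M) = -2 (v(M) = (3 - 5) + 0 = -2 + 0 = -2)
N(k) = -2*k
u = 36 (u = -(-6)*6 = -3*(-12) = 36)
u² = 36² = 1296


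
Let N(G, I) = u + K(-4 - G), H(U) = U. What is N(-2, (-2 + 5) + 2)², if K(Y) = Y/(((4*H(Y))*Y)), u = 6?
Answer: 2209/64 ≈ 34.516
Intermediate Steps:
K(Y) = 1/(4*Y) (K(Y) = Y/(((4*Y)*Y)) = Y/((4*Y²)) = Y*(1/(4*Y²)) = 1/(4*Y))
N(G, I) = 6 + 1/(4*(-4 - G))
N(-2, (-2 + 5) + 2)² = ((95 + 24*(-2))/(4*(4 - 2)))² = ((¼)*(95 - 48)/2)² = ((¼)*(½)*47)² = (47/8)² = 2209/64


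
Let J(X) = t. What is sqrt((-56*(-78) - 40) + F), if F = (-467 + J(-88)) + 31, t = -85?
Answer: 9*sqrt(47) ≈ 61.701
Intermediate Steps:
J(X) = -85
F = -521 (F = (-467 - 85) + 31 = -552 + 31 = -521)
sqrt((-56*(-78) - 40) + F) = sqrt((-56*(-78) - 40) - 521) = sqrt((4368 - 40) - 521) = sqrt(4328 - 521) = sqrt(3807) = 9*sqrt(47)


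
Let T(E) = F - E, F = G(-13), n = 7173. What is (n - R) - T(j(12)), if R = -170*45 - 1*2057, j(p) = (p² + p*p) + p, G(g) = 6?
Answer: 17174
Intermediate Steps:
F = 6
j(p) = p + 2*p² (j(p) = (p² + p²) + p = 2*p² + p = p + 2*p²)
T(E) = 6 - E
R = -9707 (R = -7650 - 2057 = -9707)
(n - R) - T(j(12)) = (7173 - 1*(-9707)) - (6 - 12*(1 + 2*12)) = (7173 + 9707) - (6 - 12*(1 + 24)) = 16880 - (6 - 12*25) = 16880 - (6 - 1*300) = 16880 - (6 - 300) = 16880 - 1*(-294) = 16880 + 294 = 17174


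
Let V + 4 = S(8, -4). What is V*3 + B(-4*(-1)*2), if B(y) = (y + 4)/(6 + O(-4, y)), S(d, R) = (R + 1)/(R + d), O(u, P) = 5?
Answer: -579/44 ≈ -13.159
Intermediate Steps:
S(d, R) = (1 + R)/(R + d)
V = -19/4 (V = -4 + (1 - 4)/(-4 + 8) = -4 - 3/4 = -19/4 ≈ -4.7500)
B(y) = 4/11 + y/11 (B(y) = (y + 4)/(6 + 5) = (4 + y)/11 = (4 + y)*(1/11) = 4/11 + y/11)
V*3 + B(-4*(-1)*2) = -19/4*3 + (4/11 + (-4*(-1)*2)/11) = -57/4 + (4/11 + (4*2)/11) = -57/4 + (4/11 + (1/11)*8) = -57/4 + (4/11 + 8/11) = -57/4 + 12/11 = -579/44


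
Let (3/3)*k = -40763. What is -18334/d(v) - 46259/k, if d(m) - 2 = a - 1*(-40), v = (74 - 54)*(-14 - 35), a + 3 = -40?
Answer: 747395101/40763 ≈ 18335.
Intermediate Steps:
k = -40763
a = -43 (a = -3 - 40 = -43)
v = -980 (v = 20*(-49) = -980)
d(m) = -1 (d(m) = 2 + (-43 - 1*(-40)) = 2 + (-43 + 40) = 2 - 3 = -1)
-18334/d(v) - 46259/k = -18334/(-1) - 46259/(-40763) = -18334*(-1) - 46259*(-1/40763) = 18334 + 46259/40763 = 747395101/40763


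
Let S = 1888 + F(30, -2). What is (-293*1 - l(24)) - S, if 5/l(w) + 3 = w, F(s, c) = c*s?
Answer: -44546/21 ≈ -2121.2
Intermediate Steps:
l(w) = 5/(-3 + w)
S = 1828 (S = 1888 - 2*30 = 1888 - 60 = 1828)
(-293*1 - l(24)) - S = (-293*1 - 5/(-3 + 24)) - 1*1828 = (-293 - 5/21) - 1828 = -6158/21 - 1828 = -44546/21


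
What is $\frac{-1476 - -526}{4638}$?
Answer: $- \frac{475}{2319} \approx -0.20483$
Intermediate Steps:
$\frac{-1476 - -526}{4638} = \left(-1476 + 526\right) \frac{1}{4638} = \left(-950\right) \frac{1}{4638} = - \frac{475}{2319}$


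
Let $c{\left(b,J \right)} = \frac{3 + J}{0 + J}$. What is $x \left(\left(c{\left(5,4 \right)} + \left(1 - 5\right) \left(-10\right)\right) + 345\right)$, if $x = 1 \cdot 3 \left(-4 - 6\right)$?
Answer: $- \frac{23205}{2} \approx -11603.0$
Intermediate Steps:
$c{\left(b,J \right)} = \frac{3 + J}{J}$
$x = -30$ ($x = 3 \left(-4 - 6\right) = 3 \left(-10\right) = -30$)
$x \left(\left(c{\left(5,4 \right)} + \left(1 - 5\right) \left(-10\right)\right) + 345\right) = - 30 \left(\left(\frac{3 + 4}{4} + \left(1 - 5\right) \left(-10\right)\right) + 345\right) = - 30 \left(\left(\frac{1}{4} \cdot 7 - -40\right) + 345\right) = - 30 \left(\left(\frac{7}{4} + 40\right) + 345\right) = - 30 \left(\frac{167}{4} + 345\right) = \left(-30\right) \frac{1547}{4} = - \frac{23205}{2}$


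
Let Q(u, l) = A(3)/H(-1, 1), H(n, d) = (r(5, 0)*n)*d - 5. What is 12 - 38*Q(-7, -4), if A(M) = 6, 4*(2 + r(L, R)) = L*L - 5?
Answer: 81/2 ≈ 40.500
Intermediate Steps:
r(L, R) = -13/4 + L²/4 (r(L, R) = -2 + (L*L - 5)/4 = -2 + (L² - 5)/4 = -2 + (-5 + L²)/4 = -2 + (-5/4 + L²/4) = -13/4 + L²/4)
H(n, d) = -5 + 3*d*n (H(n, d) = ((-13/4 + (¼)*5²)*n)*d - 5 = ((-13/4 + (¼)*25)*n)*d - 5 = ((-13/4 + 25/4)*n)*d - 5 = (3*n)*d - 5 = 3*d*n - 5 = -5 + 3*d*n)
Q(u, l) = -¾ (Q(u, l) = 6/(-5 + 3*1*(-1)) = 6/(-5 - 3) = 6/(-8) = 6*(-⅛) = -¾)
12 - 38*Q(-7, -4) = 12 - 38*(-¾) = 12 + 57/2 = 81/2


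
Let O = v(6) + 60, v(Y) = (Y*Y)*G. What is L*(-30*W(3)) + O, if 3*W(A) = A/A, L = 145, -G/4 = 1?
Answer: -1534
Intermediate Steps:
G = -4 (G = -4*1 = -4)
W(A) = ⅓ (W(A) = (A/A)/3 = (⅓)*1 = ⅓)
v(Y) = -4*Y² (v(Y) = (Y*Y)*(-4) = Y²*(-4) = -4*Y²)
O = -84 (O = -4*6² + 60 = -4*36 + 60 = -144 + 60 = -84)
L*(-30*W(3)) + O = 145*(-30*⅓) - 84 = 145*(-10) - 84 = -1450 - 84 = -1534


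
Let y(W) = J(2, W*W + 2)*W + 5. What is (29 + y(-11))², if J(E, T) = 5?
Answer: 441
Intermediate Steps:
y(W) = 5 + 5*W (y(W) = 5*W + 5 = 5 + 5*W)
(29 + y(-11))² = (29 + (5 + 5*(-11)))² = (29 + (5 - 55))² = (29 - 50)² = (-21)² = 441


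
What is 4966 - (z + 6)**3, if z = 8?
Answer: 2222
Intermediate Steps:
4966 - (z + 6)**3 = 4966 - (8 + 6)**3 = 4966 - 1*14**3 = 4966 - 1*2744 = 4966 - 2744 = 2222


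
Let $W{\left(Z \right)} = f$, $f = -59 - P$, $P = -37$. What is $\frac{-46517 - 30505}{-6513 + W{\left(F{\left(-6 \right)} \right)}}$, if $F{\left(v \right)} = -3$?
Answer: $\frac{77022}{6535} \approx 11.786$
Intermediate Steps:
$f = -22$ ($f = -59 - -37 = -59 + 37 = -22$)
$W{\left(Z \right)} = -22$
$\frac{-46517 - 30505}{-6513 + W{\left(F{\left(-6 \right)} \right)}} = \frac{-46517 - 30505}{-6513 - 22} = - \frac{77022}{-6535} = \left(-77022\right) \left(- \frac{1}{6535}\right) = \frac{77022}{6535}$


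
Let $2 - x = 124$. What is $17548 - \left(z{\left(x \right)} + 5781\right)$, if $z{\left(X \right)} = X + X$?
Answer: $12011$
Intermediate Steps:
$x = -122$ ($x = 2 - 124 = -122$)
$z{\left(X \right)} = 2 X$
$17548 - \left(z{\left(x \right)} + 5781\right) = 17548 - \left(2 \left(-122\right) + 5781\right) = 17548 - \left(-244 + 5781\right) = 17548 - 5537 = 12011$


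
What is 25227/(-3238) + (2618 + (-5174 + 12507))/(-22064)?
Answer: -294414933/35721616 ≈ -8.2419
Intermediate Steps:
25227/(-3238) + (2618 + (-5174 + 12507))/(-22064) = 25227*(-1/3238) + (2618 + 7333)*(-1/22064) = -25227/3238 + 9951*(-1/22064) = -25227/3238 - 9951/22064 = -294414933/35721616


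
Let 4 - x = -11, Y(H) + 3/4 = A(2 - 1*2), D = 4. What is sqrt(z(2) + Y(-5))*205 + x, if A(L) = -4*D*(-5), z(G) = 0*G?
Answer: 15 + 205*sqrt(317)/2 ≈ 1840.0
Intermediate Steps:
z(G) = 0
A(L) = 80 (A(L) = -4*4*(-5) = -16*(-5) = 80)
Y(H) = 317/4 (Y(H) = -3/4 + 80 = 317/4)
x = 15 (x = 4 - 1*(-11) = 4 + 11 = 15)
sqrt(z(2) + Y(-5))*205 + x = sqrt(0 + 317/4)*205 + 15 = sqrt(317/4)*205 + 15 = (sqrt(317)/2)*205 + 15 = 205*sqrt(317)/2 + 15 = 15 + 205*sqrt(317)/2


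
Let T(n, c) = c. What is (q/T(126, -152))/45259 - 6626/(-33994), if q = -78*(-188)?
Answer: 2817762772/14616077237 ≈ 0.19279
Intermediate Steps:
q = 14664
(q/T(126, -152))/45259 - 6626/(-33994) = (14664/(-152))/45259 - 6626/(-33994) = (14664*(-1/152))*(1/45259) - 6626*(-1/33994) = -1833/19*1/45259 + 3313/16997 = -1833/859921 + 3313/16997 = 2817762772/14616077237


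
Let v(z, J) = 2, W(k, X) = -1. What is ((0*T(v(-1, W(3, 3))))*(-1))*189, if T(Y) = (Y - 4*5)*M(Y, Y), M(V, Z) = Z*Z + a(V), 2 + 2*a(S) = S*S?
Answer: 0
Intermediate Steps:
a(S) = -1 + S**2/2 (a(S) = -1 + (S*S)/2 = -1 + S**2/2)
M(V, Z) = -1 + Z**2 + V**2/2 (M(V, Z) = Z*Z + (-1 + V**2/2) = Z**2 + (-1 + V**2/2) = -1 + Z**2 + V**2/2)
T(Y) = (-1 + 3*Y**2/2)*(-20 + Y) (T(Y) = (Y - 4*5)*(-1 + Y**2 + Y**2/2) = (Y - 20)*(-1 + 3*Y**2/2) = (-20 + Y)*(-1 + 3*Y**2/2) = (-1 + 3*Y**2/2)*(-20 + Y))
((0*T(v(-1, W(3, 3))))*(-1))*189 = ((0*((-20 + 2)*(-2 + 3*2**2)/2))*(-1))*189 = ((0*((1/2)*(-18)*(-2 + 3*4)))*(-1))*189 = ((0*((1/2)*(-18)*(-2 + 12)))*(-1))*189 = ((0*((1/2)*(-18)*10))*(-1))*189 = ((0*(-90))*(-1))*189 = (0*(-1))*189 = 0*189 = 0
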